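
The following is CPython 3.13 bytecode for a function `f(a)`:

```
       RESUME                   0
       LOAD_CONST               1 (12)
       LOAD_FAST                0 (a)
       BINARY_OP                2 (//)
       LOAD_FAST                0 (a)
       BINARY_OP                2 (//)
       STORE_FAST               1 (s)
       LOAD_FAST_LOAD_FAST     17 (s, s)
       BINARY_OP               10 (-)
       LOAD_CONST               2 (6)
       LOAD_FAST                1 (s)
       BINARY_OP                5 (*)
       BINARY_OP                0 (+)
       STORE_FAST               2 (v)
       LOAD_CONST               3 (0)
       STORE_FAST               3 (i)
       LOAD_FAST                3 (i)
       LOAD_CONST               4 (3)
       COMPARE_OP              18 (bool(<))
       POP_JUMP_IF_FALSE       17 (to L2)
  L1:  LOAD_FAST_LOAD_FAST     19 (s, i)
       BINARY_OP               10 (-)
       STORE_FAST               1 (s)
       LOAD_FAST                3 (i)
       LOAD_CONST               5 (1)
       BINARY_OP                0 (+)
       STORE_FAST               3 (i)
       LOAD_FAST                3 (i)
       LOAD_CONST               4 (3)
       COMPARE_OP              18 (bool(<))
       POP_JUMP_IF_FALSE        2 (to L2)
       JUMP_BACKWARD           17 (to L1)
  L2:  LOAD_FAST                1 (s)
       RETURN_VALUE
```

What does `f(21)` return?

LOAD_CONST → push 12. Stack: [12]
LOAD_FAST a → push 21. Stack: [12, 21]
BINARY_OP // → 12 // 21 = 0. Stack: [0]
LOAD_FAST a → push 21. Stack: [0, 21]
BINARY_OP // → 0 // 21 = 0. Stack: [0]
STORE_FAST s → s=0. Stack: []
LOAD_FAST_LOAD_FAST s,s → push 0,0. Stack: [0, 0]
BINARY_OP - → 0 - 0 = 0. Stack: [0]
LOAD_CONST → push 6. Stack: [0, 6]
LOAD_FAST s → push 0. Stack: [0, 6, 0]
BINARY_OP * → 6 * 0 = 0. Stack: [0, 0]
BINARY_OP + → 0 + 0 = 0. Stack: [0]
STORE_FAST v → v=0. Stack: []
LOAD_CONST → push 0. Stack: [0]
STORE_FAST i → i=0. Stack: []
LOAD_FAST i → push 0. Stack: [0]
LOAD_CONST → push 3. Stack: [0, 3]
COMPARE_OP bool(<) → 0 vs 3 = True. Stack: [True]
POP_JUMP_IF_FALSE → pop True; no jump. Stack: []
LOAD_FAST_LOAD_FAST s,i → push 0,0. Stack: [0, 0]
BINARY_OP - → 0 - 0 = 0. Stack: [0]
STORE_FAST s → s=0. Stack: []
LOAD_FAST i → push 0. Stack: [0]
LOAD_CONST → push 1. Stack: [0, 1]
BINARY_OP + → 0 + 1 = 1. Stack: [1]
STORE_FAST i → i=1. Stack: []
LOAD_FAST i → push 1. Stack: [1]
LOAD_CONST → push 3. Stack: [1, 3]
COMPARE_OP bool(<) → 1 vs 3 = True. Stack: [True]
POP_JUMP_IF_FALSE → pop True; no jump. Stack: []
LOAD_FAST_LOAD_FAST s,i → push 0,1. Stack: [0, 1]
BINARY_OP - → 0 - 1 = -1. Stack: [-1]
STORE_FAST s → s=-1. Stack: []
LOAD_FAST i → push 1. Stack: [1]
LOAD_CONST → push 1. Stack: [1, 1]
BINARY_OP + → 1 + 1 = 2. Stack: [2]
STORE_FAST i → i=2. Stack: []
LOAD_FAST i → push 2. Stack: [2]
LOAD_CONST → push 3. Stack: [2, 3]
COMPARE_OP bool(<) → 2 vs 3 = True. Stack: [True]
POP_JUMP_IF_FALSE → pop True; no jump. Stack: []
LOAD_FAST_LOAD_FAST s,i → push -1,2. Stack: [-1, 2]
BINARY_OP - → -1 - 2 = -3. Stack: [-3]
STORE_FAST s → s=-3. Stack: []
LOAD_FAST i → push 2. Stack: [2]
LOAD_CONST → push 1. Stack: [2, 1]
BINARY_OP + → 2 + 1 = 3. Stack: [3]
STORE_FAST i → i=3. Stack: []
LOAD_FAST i → push 3. Stack: [3]
LOAD_CONST → push 3. Stack: [3, 3]
COMPARE_OP bool(<) → 3 vs 3 = False. Stack: [False]
POP_JUMP_IF_FALSE → pop False; jump. Stack: []
LOAD_FAST s → push -3. Stack: [-3]
RETURN_VALUE → return -3.

-3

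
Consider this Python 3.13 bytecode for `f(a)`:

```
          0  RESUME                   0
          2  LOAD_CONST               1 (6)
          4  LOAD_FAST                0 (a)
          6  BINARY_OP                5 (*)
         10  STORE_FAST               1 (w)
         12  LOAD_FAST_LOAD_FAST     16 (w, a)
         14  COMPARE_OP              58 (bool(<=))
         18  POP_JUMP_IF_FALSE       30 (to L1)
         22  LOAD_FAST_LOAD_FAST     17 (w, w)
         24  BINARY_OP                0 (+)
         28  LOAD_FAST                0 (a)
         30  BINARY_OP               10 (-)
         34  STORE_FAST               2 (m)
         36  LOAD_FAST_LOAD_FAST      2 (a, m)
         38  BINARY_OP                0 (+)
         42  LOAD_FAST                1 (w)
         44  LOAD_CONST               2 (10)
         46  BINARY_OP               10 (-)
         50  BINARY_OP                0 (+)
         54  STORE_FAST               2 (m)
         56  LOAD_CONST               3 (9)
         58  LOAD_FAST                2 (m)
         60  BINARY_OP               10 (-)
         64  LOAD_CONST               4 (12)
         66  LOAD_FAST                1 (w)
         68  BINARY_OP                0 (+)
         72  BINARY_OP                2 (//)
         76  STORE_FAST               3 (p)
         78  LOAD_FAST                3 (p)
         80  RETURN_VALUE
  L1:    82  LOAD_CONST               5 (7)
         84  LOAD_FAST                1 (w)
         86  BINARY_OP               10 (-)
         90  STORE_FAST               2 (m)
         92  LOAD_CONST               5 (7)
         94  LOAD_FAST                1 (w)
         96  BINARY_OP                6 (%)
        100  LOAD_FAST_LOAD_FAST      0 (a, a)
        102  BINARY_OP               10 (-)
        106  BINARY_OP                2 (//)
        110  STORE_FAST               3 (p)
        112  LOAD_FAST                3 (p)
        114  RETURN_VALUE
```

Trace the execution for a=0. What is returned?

1

LOAD_CONST → push 6. Stack: [6]
LOAD_FAST a → push 0. Stack: [6, 0]
BINARY_OP * → 6 * 0 = 0. Stack: [0]
STORE_FAST w → w=0. Stack: []
LOAD_FAST_LOAD_FAST w,a → push 0,0. Stack: [0, 0]
COMPARE_OP bool(<=) → 0 vs 0 = True. Stack: [True]
POP_JUMP_IF_FALSE → pop True; no jump. Stack: []
LOAD_FAST_LOAD_FAST w,w → push 0,0. Stack: [0, 0]
BINARY_OP + → 0 + 0 = 0. Stack: [0]
LOAD_FAST a → push 0. Stack: [0, 0]
BINARY_OP - → 0 - 0 = 0. Stack: [0]
STORE_FAST m → m=0. Stack: []
LOAD_FAST_LOAD_FAST a,m → push 0,0. Stack: [0, 0]
BINARY_OP + → 0 + 0 = 0. Stack: [0]
LOAD_FAST w → push 0. Stack: [0, 0]
LOAD_CONST → push 10. Stack: [0, 0, 10]
BINARY_OP - → 0 - 10 = -10. Stack: [0, -10]
BINARY_OP + → 0 + -10 = -10. Stack: [-10]
STORE_FAST m → m=-10. Stack: []
LOAD_CONST → push 9. Stack: [9]
LOAD_FAST m → push -10. Stack: [9, -10]
BINARY_OP - → 9 - -10 = 19. Stack: [19]
LOAD_CONST → push 12. Stack: [19, 12]
LOAD_FAST w → push 0. Stack: [19, 12, 0]
BINARY_OP + → 12 + 0 = 12. Stack: [19, 12]
BINARY_OP // → 19 // 12 = 1. Stack: [1]
STORE_FAST p → p=1. Stack: []
LOAD_FAST p → push 1. Stack: [1]
RETURN_VALUE → return 1.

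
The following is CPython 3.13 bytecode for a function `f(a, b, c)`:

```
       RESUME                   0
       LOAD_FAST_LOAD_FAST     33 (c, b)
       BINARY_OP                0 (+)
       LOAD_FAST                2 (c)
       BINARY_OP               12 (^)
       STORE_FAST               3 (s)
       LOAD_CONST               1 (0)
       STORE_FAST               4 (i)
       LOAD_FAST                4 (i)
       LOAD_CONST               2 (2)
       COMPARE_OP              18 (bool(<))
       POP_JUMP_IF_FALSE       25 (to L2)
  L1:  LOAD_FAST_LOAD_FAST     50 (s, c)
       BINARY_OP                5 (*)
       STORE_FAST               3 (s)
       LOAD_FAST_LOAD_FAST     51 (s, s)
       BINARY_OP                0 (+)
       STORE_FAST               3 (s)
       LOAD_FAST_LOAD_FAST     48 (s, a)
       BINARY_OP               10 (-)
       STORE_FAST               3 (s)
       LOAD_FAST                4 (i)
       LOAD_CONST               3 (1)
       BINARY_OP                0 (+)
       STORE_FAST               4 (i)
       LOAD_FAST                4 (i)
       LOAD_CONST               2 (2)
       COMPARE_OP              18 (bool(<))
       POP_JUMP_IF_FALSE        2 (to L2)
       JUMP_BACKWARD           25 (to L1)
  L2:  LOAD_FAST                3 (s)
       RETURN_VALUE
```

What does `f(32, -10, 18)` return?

32512

LOAD_FAST_LOAD_FAST c,b → push 18,-10. Stack: [18, -10]
BINARY_OP + → 18 + -10 = 8. Stack: [8]
LOAD_FAST c → push 18. Stack: [8, 18]
BINARY_OP ^ → 8 ^ 18 = 26. Stack: [26]
STORE_FAST s → s=26. Stack: []
LOAD_CONST → push 0. Stack: [0]
STORE_FAST i → i=0. Stack: []
LOAD_FAST i → push 0. Stack: [0]
LOAD_CONST → push 2. Stack: [0, 2]
COMPARE_OP bool(<) → 0 vs 2 = True. Stack: [True]
POP_JUMP_IF_FALSE → pop True; no jump. Stack: []
LOAD_FAST_LOAD_FAST s,c → push 26,18. Stack: [26, 18]
BINARY_OP * → 26 * 18 = 468. Stack: [468]
STORE_FAST s → s=468. Stack: []
LOAD_FAST_LOAD_FAST s,s → push 468,468. Stack: [468, 468]
BINARY_OP + → 468 + 468 = 936. Stack: [936]
STORE_FAST s → s=936. Stack: []
LOAD_FAST_LOAD_FAST s,a → push 936,32. Stack: [936, 32]
BINARY_OP - → 936 - 32 = 904. Stack: [904]
STORE_FAST s → s=904. Stack: []
LOAD_FAST i → push 0. Stack: [0]
LOAD_CONST → push 1. Stack: [0, 1]
BINARY_OP + → 0 + 1 = 1. Stack: [1]
STORE_FAST i → i=1. Stack: []
LOAD_FAST i → push 1. Stack: [1]
LOAD_CONST → push 2. Stack: [1, 2]
COMPARE_OP bool(<) → 1 vs 2 = True. Stack: [True]
POP_JUMP_IF_FALSE → pop True; no jump. Stack: []
LOAD_FAST_LOAD_FAST s,c → push 904,18. Stack: [904, 18]
BINARY_OP * → 904 * 18 = 16272. Stack: [16272]
STORE_FAST s → s=16272. Stack: []
LOAD_FAST_LOAD_FAST s,s → push 16272,16272. Stack: [16272, 16272]
BINARY_OP + → 16272 + 16272 = 32544. Stack: [32544]
STORE_FAST s → s=32544. Stack: []
LOAD_FAST_LOAD_FAST s,a → push 32544,32. Stack: [32544, 32]
BINARY_OP - → 32544 - 32 = 32512. Stack: [32512]
STORE_FAST s → s=32512. Stack: []
LOAD_FAST i → push 1. Stack: [1]
LOAD_CONST → push 1. Stack: [1, 1]
BINARY_OP + → 1 + 1 = 2. Stack: [2]
STORE_FAST i → i=2. Stack: []
LOAD_FAST i → push 2. Stack: [2]
LOAD_CONST → push 2. Stack: [2, 2]
COMPARE_OP bool(<) → 2 vs 2 = False. Stack: [False]
POP_JUMP_IF_FALSE → pop False; jump. Stack: []
LOAD_FAST s → push 32512. Stack: [32512]
RETURN_VALUE → return 32512.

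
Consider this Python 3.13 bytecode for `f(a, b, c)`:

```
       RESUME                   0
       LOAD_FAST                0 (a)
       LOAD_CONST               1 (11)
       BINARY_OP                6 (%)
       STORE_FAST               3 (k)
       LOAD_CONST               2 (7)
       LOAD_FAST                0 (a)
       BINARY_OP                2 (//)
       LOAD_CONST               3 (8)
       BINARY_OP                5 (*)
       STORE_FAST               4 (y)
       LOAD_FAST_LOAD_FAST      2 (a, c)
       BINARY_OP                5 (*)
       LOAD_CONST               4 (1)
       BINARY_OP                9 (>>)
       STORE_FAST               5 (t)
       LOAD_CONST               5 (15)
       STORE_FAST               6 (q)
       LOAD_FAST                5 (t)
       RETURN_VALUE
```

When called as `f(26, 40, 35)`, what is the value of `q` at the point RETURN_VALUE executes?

15

LOAD_FAST a → push 26. Stack: [26]
LOAD_CONST → push 11. Stack: [26, 11]
BINARY_OP % → 26 % 11 = 4. Stack: [4]
STORE_FAST k → k=4. Stack: []
LOAD_CONST → push 7. Stack: [7]
LOAD_FAST a → push 26. Stack: [7, 26]
BINARY_OP // → 7 // 26 = 0. Stack: [0]
LOAD_CONST → push 8. Stack: [0, 8]
BINARY_OP * → 0 * 8 = 0. Stack: [0]
STORE_FAST y → y=0. Stack: []
LOAD_FAST_LOAD_FAST a,c → push 26,35. Stack: [26, 35]
BINARY_OP * → 26 * 35 = 910. Stack: [910]
LOAD_CONST → push 1. Stack: [910, 1]
BINARY_OP >> → 910 >> 1 = 455. Stack: [455]
STORE_FAST t → t=455. Stack: []
LOAD_CONST → push 15. Stack: [15]
STORE_FAST q → q=15. Stack: []
LOAD_FAST t → push 455. Stack: [455]
RETURN_VALUE → return 455.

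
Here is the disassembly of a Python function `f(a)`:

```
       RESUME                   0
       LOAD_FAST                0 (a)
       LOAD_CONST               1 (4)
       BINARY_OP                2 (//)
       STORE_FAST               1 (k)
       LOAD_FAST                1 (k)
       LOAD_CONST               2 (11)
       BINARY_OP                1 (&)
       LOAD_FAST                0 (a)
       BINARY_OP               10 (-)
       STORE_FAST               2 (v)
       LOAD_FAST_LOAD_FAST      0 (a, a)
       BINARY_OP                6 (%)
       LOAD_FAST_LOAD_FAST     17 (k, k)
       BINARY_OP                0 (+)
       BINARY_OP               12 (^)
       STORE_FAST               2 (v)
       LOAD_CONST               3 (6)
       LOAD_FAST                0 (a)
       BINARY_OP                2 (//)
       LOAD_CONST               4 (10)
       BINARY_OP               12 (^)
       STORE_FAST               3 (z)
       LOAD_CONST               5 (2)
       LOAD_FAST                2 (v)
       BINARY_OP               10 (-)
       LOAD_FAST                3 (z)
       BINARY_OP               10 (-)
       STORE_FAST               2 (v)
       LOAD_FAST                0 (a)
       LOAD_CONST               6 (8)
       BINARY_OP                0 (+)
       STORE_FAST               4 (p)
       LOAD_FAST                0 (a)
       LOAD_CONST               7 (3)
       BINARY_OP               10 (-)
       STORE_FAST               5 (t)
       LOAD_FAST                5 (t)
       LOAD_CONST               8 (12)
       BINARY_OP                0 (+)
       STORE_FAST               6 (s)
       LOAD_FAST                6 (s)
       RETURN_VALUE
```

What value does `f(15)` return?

24

LOAD_FAST a → push 15. Stack: [15]
LOAD_CONST → push 4. Stack: [15, 4]
BINARY_OP // → 15 // 4 = 3. Stack: [3]
STORE_FAST k → k=3. Stack: []
LOAD_FAST k → push 3. Stack: [3]
LOAD_CONST → push 11. Stack: [3, 11]
BINARY_OP & → 3 & 11 = 3. Stack: [3]
LOAD_FAST a → push 15. Stack: [3, 15]
BINARY_OP - → 3 - 15 = -12. Stack: [-12]
STORE_FAST v → v=-12. Stack: []
LOAD_FAST_LOAD_FAST a,a → push 15,15. Stack: [15, 15]
BINARY_OP % → 15 % 15 = 0. Stack: [0]
LOAD_FAST_LOAD_FAST k,k → push 3,3. Stack: [0, 3, 3]
BINARY_OP + → 3 + 3 = 6. Stack: [0, 6]
BINARY_OP ^ → 0 ^ 6 = 6. Stack: [6]
STORE_FAST v → v=6. Stack: []
LOAD_CONST → push 6. Stack: [6]
LOAD_FAST a → push 15. Stack: [6, 15]
BINARY_OP // → 6 // 15 = 0. Stack: [0]
LOAD_CONST → push 10. Stack: [0, 10]
BINARY_OP ^ → 0 ^ 10 = 10. Stack: [10]
STORE_FAST z → z=10. Stack: []
LOAD_CONST → push 2. Stack: [2]
LOAD_FAST v → push 6. Stack: [2, 6]
BINARY_OP - → 2 - 6 = -4. Stack: [-4]
LOAD_FAST z → push 10. Stack: [-4, 10]
BINARY_OP - → -4 - 10 = -14. Stack: [-14]
STORE_FAST v → v=-14. Stack: []
LOAD_FAST a → push 15. Stack: [15]
LOAD_CONST → push 8. Stack: [15, 8]
BINARY_OP + → 15 + 8 = 23. Stack: [23]
STORE_FAST p → p=23. Stack: []
LOAD_FAST a → push 15. Stack: [15]
LOAD_CONST → push 3. Stack: [15, 3]
BINARY_OP - → 15 - 3 = 12. Stack: [12]
STORE_FAST t → t=12. Stack: []
LOAD_FAST t → push 12. Stack: [12]
LOAD_CONST → push 12. Stack: [12, 12]
BINARY_OP + → 12 + 12 = 24. Stack: [24]
STORE_FAST s → s=24. Stack: []
LOAD_FAST s → push 24. Stack: [24]
RETURN_VALUE → return 24.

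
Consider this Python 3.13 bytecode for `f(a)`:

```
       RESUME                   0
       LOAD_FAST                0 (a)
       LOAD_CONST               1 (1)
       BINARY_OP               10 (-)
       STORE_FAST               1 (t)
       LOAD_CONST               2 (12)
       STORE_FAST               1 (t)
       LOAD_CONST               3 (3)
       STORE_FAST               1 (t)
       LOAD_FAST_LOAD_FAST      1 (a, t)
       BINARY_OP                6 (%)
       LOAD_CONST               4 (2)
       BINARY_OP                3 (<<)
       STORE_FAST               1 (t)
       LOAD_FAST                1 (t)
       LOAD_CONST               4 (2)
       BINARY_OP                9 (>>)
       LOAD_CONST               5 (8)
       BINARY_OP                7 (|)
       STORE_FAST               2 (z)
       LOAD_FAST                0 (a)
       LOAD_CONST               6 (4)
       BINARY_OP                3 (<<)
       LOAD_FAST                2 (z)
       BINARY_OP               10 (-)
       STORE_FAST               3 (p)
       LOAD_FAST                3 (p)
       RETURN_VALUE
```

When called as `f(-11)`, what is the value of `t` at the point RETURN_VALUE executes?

LOAD_FAST a → push -11. Stack: [-11]
LOAD_CONST → push 1. Stack: [-11, 1]
BINARY_OP - → -11 - 1 = -12. Stack: [-12]
STORE_FAST t → t=-12. Stack: []
LOAD_CONST → push 12. Stack: [12]
STORE_FAST t → t=12. Stack: []
LOAD_CONST → push 3. Stack: [3]
STORE_FAST t → t=3. Stack: []
LOAD_FAST_LOAD_FAST a,t → push -11,3. Stack: [-11, 3]
BINARY_OP % → -11 % 3 = 1. Stack: [1]
LOAD_CONST → push 2. Stack: [1, 2]
BINARY_OP << → 1 << 2 = 4. Stack: [4]
STORE_FAST t → t=4. Stack: []
LOAD_FAST t → push 4. Stack: [4]
LOAD_CONST → push 2. Stack: [4, 2]
BINARY_OP >> → 4 >> 2 = 1. Stack: [1]
LOAD_CONST → push 8. Stack: [1, 8]
BINARY_OP | → 1 | 8 = 9. Stack: [9]
STORE_FAST z → z=9. Stack: []
LOAD_FAST a → push -11. Stack: [-11]
LOAD_CONST → push 4. Stack: [-11, 4]
BINARY_OP << → -11 << 4 = -176. Stack: [-176]
LOAD_FAST z → push 9. Stack: [-176, 9]
BINARY_OP - → -176 - 9 = -185. Stack: [-185]
STORE_FAST p → p=-185. Stack: []
LOAD_FAST p → push -185. Stack: [-185]
RETURN_VALUE → return -185.

4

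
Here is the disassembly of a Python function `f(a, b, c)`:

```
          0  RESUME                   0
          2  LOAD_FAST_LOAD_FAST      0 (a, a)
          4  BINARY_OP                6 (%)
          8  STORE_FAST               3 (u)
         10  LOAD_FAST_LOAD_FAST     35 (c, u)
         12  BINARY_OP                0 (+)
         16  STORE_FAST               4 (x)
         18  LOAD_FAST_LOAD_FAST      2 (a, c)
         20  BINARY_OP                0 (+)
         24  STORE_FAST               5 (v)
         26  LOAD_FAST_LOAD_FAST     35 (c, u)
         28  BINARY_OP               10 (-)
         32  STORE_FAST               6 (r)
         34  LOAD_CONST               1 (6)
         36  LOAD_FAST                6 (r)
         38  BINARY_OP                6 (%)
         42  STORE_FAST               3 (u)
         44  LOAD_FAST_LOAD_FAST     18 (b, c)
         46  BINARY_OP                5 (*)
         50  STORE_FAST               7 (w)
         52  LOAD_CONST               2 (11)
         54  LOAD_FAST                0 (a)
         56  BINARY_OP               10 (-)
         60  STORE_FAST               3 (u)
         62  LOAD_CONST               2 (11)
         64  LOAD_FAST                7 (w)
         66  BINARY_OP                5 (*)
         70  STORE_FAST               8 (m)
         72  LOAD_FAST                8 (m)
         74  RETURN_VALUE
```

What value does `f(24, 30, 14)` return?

LOAD_FAST_LOAD_FAST a,a → push 24,24. Stack: [24, 24]
BINARY_OP % → 24 % 24 = 0. Stack: [0]
STORE_FAST u → u=0. Stack: []
LOAD_FAST_LOAD_FAST c,u → push 14,0. Stack: [14, 0]
BINARY_OP + → 14 + 0 = 14. Stack: [14]
STORE_FAST x → x=14. Stack: []
LOAD_FAST_LOAD_FAST a,c → push 24,14. Stack: [24, 14]
BINARY_OP + → 24 + 14 = 38. Stack: [38]
STORE_FAST v → v=38. Stack: []
LOAD_FAST_LOAD_FAST c,u → push 14,0. Stack: [14, 0]
BINARY_OP - → 14 - 0 = 14. Stack: [14]
STORE_FAST r → r=14. Stack: []
LOAD_CONST → push 6. Stack: [6]
LOAD_FAST r → push 14. Stack: [6, 14]
BINARY_OP % → 6 % 14 = 6. Stack: [6]
STORE_FAST u → u=6. Stack: []
LOAD_FAST_LOAD_FAST b,c → push 30,14. Stack: [30, 14]
BINARY_OP * → 30 * 14 = 420. Stack: [420]
STORE_FAST w → w=420. Stack: []
LOAD_CONST → push 11. Stack: [11]
LOAD_FAST a → push 24. Stack: [11, 24]
BINARY_OP - → 11 - 24 = -13. Stack: [-13]
STORE_FAST u → u=-13. Stack: []
LOAD_CONST → push 11. Stack: [11]
LOAD_FAST w → push 420. Stack: [11, 420]
BINARY_OP * → 11 * 420 = 4620. Stack: [4620]
STORE_FAST m → m=4620. Stack: []
LOAD_FAST m → push 4620. Stack: [4620]
RETURN_VALUE → return 4620.

4620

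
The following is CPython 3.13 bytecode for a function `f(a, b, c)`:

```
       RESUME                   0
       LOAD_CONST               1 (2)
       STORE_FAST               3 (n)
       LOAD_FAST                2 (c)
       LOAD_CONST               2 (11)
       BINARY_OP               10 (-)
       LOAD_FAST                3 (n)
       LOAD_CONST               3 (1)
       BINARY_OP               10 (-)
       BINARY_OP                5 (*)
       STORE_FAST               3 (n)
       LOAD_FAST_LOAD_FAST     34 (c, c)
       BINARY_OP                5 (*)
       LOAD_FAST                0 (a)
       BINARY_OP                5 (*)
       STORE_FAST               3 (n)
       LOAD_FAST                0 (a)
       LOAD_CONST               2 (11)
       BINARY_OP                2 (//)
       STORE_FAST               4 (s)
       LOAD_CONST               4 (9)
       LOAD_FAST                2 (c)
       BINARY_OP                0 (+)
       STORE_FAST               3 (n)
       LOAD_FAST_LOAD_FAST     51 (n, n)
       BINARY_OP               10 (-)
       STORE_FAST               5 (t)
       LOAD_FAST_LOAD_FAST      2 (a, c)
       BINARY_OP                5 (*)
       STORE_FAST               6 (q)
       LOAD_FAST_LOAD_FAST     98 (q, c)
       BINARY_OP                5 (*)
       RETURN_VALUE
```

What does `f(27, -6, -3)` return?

243

LOAD_CONST → push 2. Stack: [2]
STORE_FAST n → n=2. Stack: []
LOAD_FAST c → push -3. Stack: [-3]
LOAD_CONST → push 11. Stack: [-3, 11]
BINARY_OP - → -3 - 11 = -14. Stack: [-14]
LOAD_FAST n → push 2. Stack: [-14, 2]
LOAD_CONST → push 1. Stack: [-14, 2, 1]
BINARY_OP - → 2 - 1 = 1. Stack: [-14, 1]
BINARY_OP * → -14 * 1 = -14. Stack: [-14]
STORE_FAST n → n=-14. Stack: []
LOAD_FAST_LOAD_FAST c,c → push -3,-3. Stack: [-3, -3]
BINARY_OP * → -3 * -3 = 9. Stack: [9]
LOAD_FAST a → push 27. Stack: [9, 27]
BINARY_OP * → 9 * 27 = 243. Stack: [243]
STORE_FAST n → n=243. Stack: []
LOAD_FAST a → push 27. Stack: [27]
LOAD_CONST → push 11. Stack: [27, 11]
BINARY_OP // → 27 // 11 = 2. Stack: [2]
STORE_FAST s → s=2. Stack: []
LOAD_CONST → push 9. Stack: [9]
LOAD_FAST c → push -3. Stack: [9, -3]
BINARY_OP + → 9 + -3 = 6. Stack: [6]
STORE_FAST n → n=6. Stack: []
LOAD_FAST_LOAD_FAST n,n → push 6,6. Stack: [6, 6]
BINARY_OP - → 6 - 6 = 0. Stack: [0]
STORE_FAST t → t=0. Stack: []
LOAD_FAST_LOAD_FAST a,c → push 27,-3. Stack: [27, -3]
BINARY_OP * → 27 * -3 = -81. Stack: [-81]
STORE_FAST q → q=-81. Stack: []
LOAD_FAST_LOAD_FAST q,c → push -81,-3. Stack: [-81, -3]
BINARY_OP * → -81 * -3 = 243. Stack: [243]
RETURN_VALUE → return 243.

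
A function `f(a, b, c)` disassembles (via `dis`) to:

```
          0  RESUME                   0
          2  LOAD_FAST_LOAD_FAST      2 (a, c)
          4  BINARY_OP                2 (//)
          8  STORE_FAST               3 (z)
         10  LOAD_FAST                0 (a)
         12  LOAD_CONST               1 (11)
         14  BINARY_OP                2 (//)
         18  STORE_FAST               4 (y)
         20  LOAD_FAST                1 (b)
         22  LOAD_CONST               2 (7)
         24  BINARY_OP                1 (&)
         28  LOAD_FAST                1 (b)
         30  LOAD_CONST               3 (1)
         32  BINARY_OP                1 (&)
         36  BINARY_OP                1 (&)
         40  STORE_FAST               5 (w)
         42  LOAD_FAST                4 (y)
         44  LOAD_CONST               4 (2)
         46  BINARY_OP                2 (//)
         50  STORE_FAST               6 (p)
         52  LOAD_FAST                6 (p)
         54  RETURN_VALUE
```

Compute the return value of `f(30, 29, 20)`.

1

LOAD_FAST_LOAD_FAST a,c → push 30,20. Stack: [30, 20]
BINARY_OP // → 30 // 20 = 1. Stack: [1]
STORE_FAST z → z=1. Stack: []
LOAD_FAST a → push 30. Stack: [30]
LOAD_CONST → push 11. Stack: [30, 11]
BINARY_OP // → 30 // 11 = 2. Stack: [2]
STORE_FAST y → y=2. Stack: []
LOAD_FAST b → push 29. Stack: [29]
LOAD_CONST → push 7. Stack: [29, 7]
BINARY_OP & → 29 & 7 = 5. Stack: [5]
LOAD_FAST b → push 29. Stack: [5, 29]
LOAD_CONST → push 1. Stack: [5, 29, 1]
BINARY_OP & → 29 & 1 = 1. Stack: [5, 1]
BINARY_OP & → 5 & 1 = 1. Stack: [1]
STORE_FAST w → w=1. Stack: []
LOAD_FAST y → push 2. Stack: [2]
LOAD_CONST → push 2. Stack: [2, 2]
BINARY_OP // → 2 // 2 = 1. Stack: [1]
STORE_FAST p → p=1. Stack: []
LOAD_FAST p → push 1. Stack: [1]
RETURN_VALUE → return 1.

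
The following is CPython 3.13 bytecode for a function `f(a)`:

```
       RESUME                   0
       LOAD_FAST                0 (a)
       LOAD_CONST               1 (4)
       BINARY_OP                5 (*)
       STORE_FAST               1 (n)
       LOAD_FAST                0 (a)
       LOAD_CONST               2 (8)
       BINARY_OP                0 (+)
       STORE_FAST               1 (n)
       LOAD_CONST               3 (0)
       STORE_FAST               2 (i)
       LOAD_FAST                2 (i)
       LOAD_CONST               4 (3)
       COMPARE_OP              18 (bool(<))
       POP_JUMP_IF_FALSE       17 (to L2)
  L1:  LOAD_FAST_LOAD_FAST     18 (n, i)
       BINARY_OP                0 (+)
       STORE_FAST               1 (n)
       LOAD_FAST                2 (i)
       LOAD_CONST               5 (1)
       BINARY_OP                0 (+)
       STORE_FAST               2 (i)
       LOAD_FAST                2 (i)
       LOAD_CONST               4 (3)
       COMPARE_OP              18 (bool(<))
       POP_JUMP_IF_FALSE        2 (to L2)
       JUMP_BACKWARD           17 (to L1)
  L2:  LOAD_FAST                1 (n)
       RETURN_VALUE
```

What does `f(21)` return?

LOAD_FAST a → push 21. Stack: [21]
LOAD_CONST → push 4. Stack: [21, 4]
BINARY_OP * → 21 * 4 = 84. Stack: [84]
STORE_FAST n → n=84. Stack: []
LOAD_FAST a → push 21. Stack: [21]
LOAD_CONST → push 8. Stack: [21, 8]
BINARY_OP + → 21 + 8 = 29. Stack: [29]
STORE_FAST n → n=29. Stack: []
LOAD_CONST → push 0. Stack: [0]
STORE_FAST i → i=0. Stack: []
LOAD_FAST i → push 0. Stack: [0]
LOAD_CONST → push 3. Stack: [0, 3]
COMPARE_OP bool(<) → 0 vs 3 = True. Stack: [True]
POP_JUMP_IF_FALSE → pop True; no jump. Stack: []
LOAD_FAST_LOAD_FAST n,i → push 29,0. Stack: [29, 0]
BINARY_OP + → 29 + 0 = 29. Stack: [29]
STORE_FAST n → n=29. Stack: []
LOAD_FAST i → push 0. Stack: [0]
LOAD_CONST → push 1. Stack: [0, 1]
BINARY_OP + → 0 + 1 = 1. Stack: [1]
STORE_FAST i → i=1. Stack: []
LOAD_FAST i → push 1. Stack: [1]
LOAD_CONST → push 3. Stack: [1, 3]
COMPARE_OP bool(<) → 1 vs 3 = True. Stack: [True]
POP_JUMP_IF_FALSE → pop True; no jump. Stack: []
LOAD_FAST_LOAD_FAST n,i → push 29,1. Stack: [29, 1]
BINARY_OP + → 29 + 1 = 30. Stack: [30]
STORE_FAST n → n=30. Stack: []
LOAD_FAST i → push 1. Stack: [1]
LOAD_CONST → push 1. Stack: [1, 1]
BINARY_OP + → 1 + 1 = 2. Stack: [2]
STORE_FAST i → i=2. Stack: []
LOAD_FAST i → push 2. Stack: [2]
LOAD_CONST → push 3. Stack: [2, 3]
COMPARE_OP bool(<) → 2 vs 3 = True. Stack: [True]
POP_JUMP_IF_FALSE → pop True; no jump. Stack: []
LOAD_FAST_LOAD_FAST n,i → push 30,2. Stack: [30, 2]
BINARY_OP + → 30 + 2 = 32. Stack: [32]
STORE_FAST n → n=32. Stack: []
LOAD_FAST i → push 2. Stack: [2]
LOAD_CONST → push 1. Stack: [2, 1]
BINARY_OP + → 2 + 1 = 3. Stack: [3]
STORE_FAST i → i=3. Stack: []
LOAD_FAST i → push 3. Stack: [3]
LOAD_CONST → push 3. Stack: [3, 3]
COMPARE_OP bool(<) → 3 vs 3 = False. Stack: [False]
POP_JUMP_IF_FALSE → pop False; jump. Stack: []
LOAD_FAST n → push 32. Stack: [32]
RETURN_VALUE → return 32.

32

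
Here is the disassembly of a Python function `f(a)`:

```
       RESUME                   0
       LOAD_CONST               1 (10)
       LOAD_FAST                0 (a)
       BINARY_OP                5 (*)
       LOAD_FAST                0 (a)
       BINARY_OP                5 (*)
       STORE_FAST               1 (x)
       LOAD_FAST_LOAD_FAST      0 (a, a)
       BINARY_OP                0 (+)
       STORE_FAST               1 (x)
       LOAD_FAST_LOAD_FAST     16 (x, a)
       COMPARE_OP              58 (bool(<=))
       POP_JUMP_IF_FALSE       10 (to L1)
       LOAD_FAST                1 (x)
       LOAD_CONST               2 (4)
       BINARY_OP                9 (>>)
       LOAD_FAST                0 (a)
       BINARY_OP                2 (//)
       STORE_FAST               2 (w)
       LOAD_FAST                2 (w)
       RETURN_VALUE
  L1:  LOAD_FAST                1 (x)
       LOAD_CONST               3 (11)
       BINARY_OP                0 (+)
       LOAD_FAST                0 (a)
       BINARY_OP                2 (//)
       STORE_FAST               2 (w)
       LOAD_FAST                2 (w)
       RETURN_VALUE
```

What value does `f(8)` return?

LOAD_CONST → push 10. Stack: [10]
LOAD_FAST a → push 8. Stack: [10, 8]
BINARY_OP * → 10 * 8 = 80. Stack: [80]
LOAD_FAST a → push 8. Stack: [80, 8]
BINARY_OP * → 80 * 8 = 640. Stack: [640]
STORE_FAST x → x=640. Stack: []
LOAD_FAST_LOAD_FAST a,a → push 8,8. Stack: [8, 8]
BINARY_OP + → 8 + 8 = 16. Stack: [16]
STORE_FAST x → x=16. Stack: []
LOAD_FAST_LOAD_FAST x,a → push 16,8. Stack: [16, 8]
COMPARE_OP bool(<=) → 16 vs 8 = False. Stack: [False]
POP_JUMP_IF_FALSE → pop False; jump. Stack: []
LOAD_FAST x → push 16. Stack: [16]
LOAD_CONST → push 11. Stack: [16, 11]
BINARY_OP + → 16 + 11 = 27. Stack: [27]
LOAD_FAST a → push 8. Stack: [27, 8]
BINARY_OP // → 27 // 8 = 3. Stack: [3]
STORE_FAST w → w=3. Stack: []
LOAD_FAST w → push 3. Stack: [3]
RETURN_VALUE → return 3.

3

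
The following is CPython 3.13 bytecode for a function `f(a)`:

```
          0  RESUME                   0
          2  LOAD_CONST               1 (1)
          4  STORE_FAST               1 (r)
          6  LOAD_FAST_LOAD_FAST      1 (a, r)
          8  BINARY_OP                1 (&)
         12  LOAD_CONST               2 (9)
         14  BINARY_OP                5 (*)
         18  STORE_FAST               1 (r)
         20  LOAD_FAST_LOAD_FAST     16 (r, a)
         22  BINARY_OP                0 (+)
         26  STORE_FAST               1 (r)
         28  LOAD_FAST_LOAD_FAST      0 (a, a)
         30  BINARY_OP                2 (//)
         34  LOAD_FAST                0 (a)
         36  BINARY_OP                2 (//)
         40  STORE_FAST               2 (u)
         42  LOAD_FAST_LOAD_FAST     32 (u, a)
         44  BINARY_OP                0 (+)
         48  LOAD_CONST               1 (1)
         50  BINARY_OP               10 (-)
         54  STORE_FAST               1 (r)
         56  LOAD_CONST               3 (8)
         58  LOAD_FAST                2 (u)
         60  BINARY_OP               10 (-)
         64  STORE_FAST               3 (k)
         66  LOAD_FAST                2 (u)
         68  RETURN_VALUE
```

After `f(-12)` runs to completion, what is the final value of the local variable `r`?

-14

LOAD_CONST → push 1. Stack: [1]
STORE_FAST r → r=1. Stack: []
LOAD_FAST_LOAD_FAST a,r → push -12,1. Stack: [-12, 1]
BINARY_OP & → -12 & 1 = 0. Stack: [0]
LOAD_CONST → push 9. Stack: [0, 9]
BINARY_OP * → 0 * 9 = 0. Stack: [0]
STORE_FAST r → r=0. Stack: []
LOAD_FAST_LOAD_FAST r,a → push 0,-12. Stack: [0, -12]
BINARY_OP + → 0 + -12 = -12. Stack: [-12]
STORE_FAST r → r=-12. Stack: []
LOAD_FAST_LOAD_FAST a,a → push -12,-12. Stack: [-12, -12]
BINARY_OP // → -12 // -12 = 1. Stack: [1]
LOAD_FAST a → push -12. Stack: [1, -12]
BINARY_OP // → 1 // -12 = -1. Stack: [-1]
STORE_FAST u → u=-1. Stack: []
LOAD_FAST_LOAD_FAST u,a → push -1,-12. Stack: [-1, -12]
BINARY_OP + → -1 + -12 = -13. Stack: [-13]
LOAD_CONST → push 1. Stack: [-13, 1]
BINARY_OP - → -13 - 1 = -14. Stack: [-14]
STORE_FAST r → r=-14. Stack: []
LOAD_CONST → push 8. Stack: [8]
LOAD_FAST u → push -1. Stack: [8, -1]
BINARY_OP - → 8 - -1 = 9. Stack: [9]
STORE_FAST k → k=9. Stack: []
LOAD_FAST u → push -1. Stack: [-1]
RETURN_VALUE → return -1.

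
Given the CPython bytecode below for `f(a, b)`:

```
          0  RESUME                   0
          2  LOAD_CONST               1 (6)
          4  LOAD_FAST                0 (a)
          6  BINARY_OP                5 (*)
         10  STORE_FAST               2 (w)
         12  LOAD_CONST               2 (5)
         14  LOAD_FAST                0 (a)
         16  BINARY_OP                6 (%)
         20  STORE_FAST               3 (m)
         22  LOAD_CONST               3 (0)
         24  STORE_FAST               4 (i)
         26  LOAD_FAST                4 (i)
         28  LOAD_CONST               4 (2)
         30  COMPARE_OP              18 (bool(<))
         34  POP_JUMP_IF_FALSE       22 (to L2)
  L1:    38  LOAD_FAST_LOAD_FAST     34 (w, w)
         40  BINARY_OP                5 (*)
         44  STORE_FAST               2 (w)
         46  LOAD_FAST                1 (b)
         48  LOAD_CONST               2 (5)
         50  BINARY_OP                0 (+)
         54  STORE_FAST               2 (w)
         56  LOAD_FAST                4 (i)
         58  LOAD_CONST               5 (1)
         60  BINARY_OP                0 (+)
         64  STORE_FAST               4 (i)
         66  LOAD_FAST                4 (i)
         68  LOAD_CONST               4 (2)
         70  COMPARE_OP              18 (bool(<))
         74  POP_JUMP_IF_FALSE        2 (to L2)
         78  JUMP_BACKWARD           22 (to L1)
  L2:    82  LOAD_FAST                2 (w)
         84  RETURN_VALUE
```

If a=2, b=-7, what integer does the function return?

-2

LOAD_CONST → push 6. Stack: [6]
LOAD_FAST a → push 2. Stack: [6, 2]
BINARY_OP * → 6 * 2 = 12. Stack: [12]
STORE_FAST w → w=12. Stack: []
LOAD_CONST → push 5. Stack: [5]
LOAD_FAST a → push 2. Stack: [5, 2]
BINARY_OP % → 5 % 2 = 1. Stack: [1]
STORE_FAST m → m=1. Stack: []
LOAD_CONST → push 0. Stack: [0]
STORE_FAST i → i=0. Stack: []
LOAD_FAST i → push 0. Stack: [0]
LOAD_CONST → push 2. Stack: [0, 2]
COMPARE_OP bool(<) → 0 vs 2 = True. Stack: [True]
POP_JUMP_IF_FALSE → pop True; no jump. Stack: []
LOAD_FAST_LOAD_FAST w,w → push 12,12. Stack: [12, 12]
BINARY_OP * → 12 * 12 = 144. Stack: [144]
STORE_FAST w → w=144. Stack: []
LOAD_FAST b → push -7. Stack: [-7]
LOAD_CONST → push 5. Stack: [-7, 5]
BINARY_OP + → -7 + 5 = -2. Stack: [-2]
STORE_FAST w → w=-2. Stack: []
LOAD_FAST i → push 0. Stack: [0]
LOAD_CONST → push 1. Stack: [0, 1]
BINARY_OP + → 0 + 1 = 1. Stack: [1]
STORE_FAST i → i=1. Stack: []
LOAD_FAST i → push 1. Stack: [1]
LOAD_CONST → push 2. Stack: [1, 2]
COMPARE_OP bool(<) → 1 vs 2 = True. Stack: [True]
POP_JUMP_IF_FALSE → pop True; no jump. Stack: []
LOAD_FAST_LOAD_FAST w,w → push -2,-2. Stack: [-2, -2]
BINARY_OP * → -2 * -2 = 4. Stack: [4]
STORE_FAST w → w=4. Stack: []
LOAD_FAST b → push -7. Stack: [-7]
LOAD_CONST → push 5. Stack: [-7, 5]
BINARY_OP + → -7 + 5 = -2. Stack: [-2]
STORE_FAST w → w=-2. Stack: []
LOAD_FAST i → push 1. Stack: [1]
LOAD_CONST → push 1. Stack: [1, 1]
BINARY_OP + → 1 + 1 = 2. Stack: [2]
STORE_FAST i → i=2. Stack: []
LOAD_FAST i → push 2. Stack: [2]
LOAD_CONST → push 2. Stack: [2, 2]
COMPARE_OP bool(<) → 2 vs 2 = False. Stack: [False]
POP_JUMP_IF_FALSE → pop False; jump. Stack: []
LOAD_FAST w → push -2. Stack: [-2]
RETURN_VALUE → return -2.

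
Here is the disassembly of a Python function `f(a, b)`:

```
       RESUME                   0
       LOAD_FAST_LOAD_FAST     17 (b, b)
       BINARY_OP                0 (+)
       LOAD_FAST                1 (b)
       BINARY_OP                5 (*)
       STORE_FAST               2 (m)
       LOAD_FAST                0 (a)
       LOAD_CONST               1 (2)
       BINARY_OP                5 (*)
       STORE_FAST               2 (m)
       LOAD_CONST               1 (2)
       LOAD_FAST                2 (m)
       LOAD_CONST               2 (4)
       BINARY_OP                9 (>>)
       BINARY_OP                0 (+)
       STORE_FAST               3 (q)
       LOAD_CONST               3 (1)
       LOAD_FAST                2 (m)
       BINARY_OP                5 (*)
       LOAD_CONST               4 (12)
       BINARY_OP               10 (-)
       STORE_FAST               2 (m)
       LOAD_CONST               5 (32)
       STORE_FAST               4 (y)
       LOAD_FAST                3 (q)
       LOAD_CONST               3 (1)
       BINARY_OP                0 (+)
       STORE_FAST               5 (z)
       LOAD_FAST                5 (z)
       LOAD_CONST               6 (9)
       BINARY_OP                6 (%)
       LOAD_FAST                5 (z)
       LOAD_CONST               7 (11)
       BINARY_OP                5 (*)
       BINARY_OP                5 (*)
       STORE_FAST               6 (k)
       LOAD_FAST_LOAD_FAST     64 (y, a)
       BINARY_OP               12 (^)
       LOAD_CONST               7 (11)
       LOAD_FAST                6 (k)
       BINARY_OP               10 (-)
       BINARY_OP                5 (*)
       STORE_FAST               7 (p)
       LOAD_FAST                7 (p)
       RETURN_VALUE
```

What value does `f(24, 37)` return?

-21560

LOAD_FAST_LOAD_FAST b,b → push 37,37. Stack: [37, 37]
BINARY_OP + → 37 + 37 = 74. Stack: [74]
LOAD_FAST b → push 37. Stack: [74, 37]
BINARY_OP * → 74 * 37 = 2738. Stack: [2738]
STORE_FAST m → m=2738. Stack: []
LOAD_FAST a → push 24. Stack: [24]
LOAD_CONST → push 2. Stack: [24, 2]
BINARY_OP * → 24 * 2 = 48. Stack: [48]
STORE_FAST m → m=48. Stack: []
LOAD_CONST → push 2. Stack: [2]
LOAD_FAST m → push 48. Stack: [2, 48]
LOAD_CONST → push 4. Stack: [2, 48, 4]
BINARY_OP >> → 48 >> 4 = 3. Stack: [2, 3]
BINARY_OP + → 2 + 3 = 5. Stack: [5]
STORE_FAST q → q=5. Stack: []
LOAD_CONST → push 1. Stack: [1]
LOAD_FAST m → push 48. Stack: [1, 48]
BINARY_OP * → 1 * 48 = 48. Stack: [48]
LOAD_CONST → push 12. Stack: [48, 12]
BINARY_OP - → 48 - 12 = 36. Stack: [36]
STORE_FAST m → m=36. Stack: []
LOAD_CONST → push 32. Stack: [32]
STORE_FAST y → y=32. Stack: []
LOAD_FAST q → push 5. Stack: [5]
LOAD_CONST → push 1. Stack: [5, 1]
BINARY_OP + → 5 + 1 = 6. Stack: [6]
STORE_FAST z → z=6. Stack: []
LOAD_FAST z → push 6. Stack: [6]
LOAD_CONST → push 9. Stack: [6, 9]
BINARY_OP % → 6 % 9 = 6. Stack: [6]
LOAD_FAST z → push 6. Stack: [6, 6]
LOAD_CONST → push 11. Stack: [6, 6, 11]
BINARY_OP * → 6 * 11 = 66. Stack: [6, 66]
BINARY_OP * → 6 * 66 = 396. Stack: [396]
STORE_FAST k → k=396. Stack: []
LOAD_FAST_LOAD_FAST y,a → push 32,24. Stack: [32, 24]
BINARY_OP ^ → 32 ^ 24 = 56. Stack: [56]
LOAD_CONST → push 11. Stack: [56, 11]
LOAD_FAST k → push 396. Stack: [56, 11, 396]
BINARY_OP - → 11 - 396 = -385. Stack: [56, -385]
BINARY_OP * → 56 * -385 = -21560. Stack: [-21560]
STORE_FAST p → p=-21560. Stack: []
LOAD_FAST p → push -21560. Stack: [-21560]
RETURN_VALUE → return -21560.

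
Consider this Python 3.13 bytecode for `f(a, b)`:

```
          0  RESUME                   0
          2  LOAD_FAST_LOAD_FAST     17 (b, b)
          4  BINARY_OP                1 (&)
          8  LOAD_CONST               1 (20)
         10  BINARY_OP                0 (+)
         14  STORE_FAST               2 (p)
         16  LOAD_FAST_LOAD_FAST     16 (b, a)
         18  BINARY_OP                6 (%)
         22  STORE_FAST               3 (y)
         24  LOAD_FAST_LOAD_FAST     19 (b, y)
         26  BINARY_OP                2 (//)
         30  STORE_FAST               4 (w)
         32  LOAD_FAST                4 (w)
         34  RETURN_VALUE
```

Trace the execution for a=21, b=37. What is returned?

LOAD_FAST_LOAD_FAST b,b → push 37,37. Stack: [37, 37]
BINARY_OP & → 37 & 37 = 37. Stack: [37]
LOAD_CONST → push 20. Stack: [37, 20]
BINARY_OP + → 37 + 20 = 57. Stack: [57]
STORE_FAST p → p=57. Stack: []
LOAD_FAST_LOAD_FAST b,a → push 37,21. Stack: [37, 21]
BINARY_OP % → 37 % 21 = 16. Stack: [16]
STORE_FAST y → y=16. Stack: []
LOAD_FAST_LOAD_FAST b,y → push 37,16. Stack: [37, 16]
BINARY_OP // → 37 // 16 = 2. Stack: [2]
STORE_FAST w → w=2. Stack: []
LOAD_FAST w → push 2. Stack: [2]
RETURN_VALUE → return 2.

2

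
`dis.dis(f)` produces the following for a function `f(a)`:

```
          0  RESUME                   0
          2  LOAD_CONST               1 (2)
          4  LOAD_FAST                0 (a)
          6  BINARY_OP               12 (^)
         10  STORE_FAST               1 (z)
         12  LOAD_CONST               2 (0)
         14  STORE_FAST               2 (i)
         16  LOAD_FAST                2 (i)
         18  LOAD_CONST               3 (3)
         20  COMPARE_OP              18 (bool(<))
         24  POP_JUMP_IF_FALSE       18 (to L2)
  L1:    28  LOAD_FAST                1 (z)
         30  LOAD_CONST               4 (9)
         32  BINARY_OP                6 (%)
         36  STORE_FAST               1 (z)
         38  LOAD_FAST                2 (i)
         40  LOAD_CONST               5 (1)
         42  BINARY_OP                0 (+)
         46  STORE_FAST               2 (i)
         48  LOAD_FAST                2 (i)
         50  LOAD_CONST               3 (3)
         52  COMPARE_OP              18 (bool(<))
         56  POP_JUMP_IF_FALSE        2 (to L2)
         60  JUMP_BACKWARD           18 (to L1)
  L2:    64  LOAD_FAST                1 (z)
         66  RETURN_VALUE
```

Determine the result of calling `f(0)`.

LOAD_CONST → push 2. Stack: [2]
LOAD_FAST a → push 0. Stack: [2, 0]
BINARY_OP ^ → 2 ^ 0 = 2. Stack: [2]
STORE_FAST z → z=2. Stack: []
LOAD_CONST → push 0. Stack: [0]
STORE_FAST i → i=0. Stack: []
LOAD_FAST i → push 0. Stack: [0]
LOAD_CONST → push 3. Stack: [0, 3]
COMPARE_OP bool(<) → 0 vs 3 = True. Stack: [True]
POP_JUMP_IF_FALSE → pop True; no jump. Stack: []
LOAD_FAST z → push 2. Stack: [2]
LOAD_CONST → push 9. Stack: [2, 9]
BINARY_OP % → 2 % 9 = 2. Stack: [2]
STORE_FAST z → z=2. Stack: []
LOAD_FAST i → push 0. Stack: [0]
LOAD_CONST → push 1. Stack: [0, 1]
BINARY_OP + → 0 + 1 = 1. Stack: [1]
STORE_FAST i → i=1. Stack: []
LOAD_FAST i → push 1. Stack: [1]
LOAD_CONST → push 3. Stack: [1, 3]
COMPARE_OP bool(<) → 1 vs 3 = True. Stack: [True]
POP_JUMP_IF_FALSE → pop True; no jump. Stack: []
LOAD_FAST z → push 2. Stack: [2]
LOAD_CONST → push 9. Stack: [2, 9]
BINARY_OP % → 2 % 9 = 2. Stack: [2]
STORE_FAST z → z=2. Stack: []
LOAD_FAST i → push 1. Stack: [1]
LOAD_CONST → push 1. Stack: [1, 1]
BINARY_OP + → 1 + 1 = 2. Stack: [2]
STORE_FAST i → i=2. Stack: []
LOAD_FAST i → push 2. Stack: [2]
LOAD_CONST → push 3. Stack: [2, 3]
COMPARE_OP bool(<) → 2 vs 3 = True. Stack: [True]
POP_JUMP_IF_FALSE → pop True; no jump. Stack: []
LOAD_FAST z → push 2. Stack: [2]
LOAD_CONST → push 9. Stack: [2, 9]
BINARY_OP % → 2 % 9 = 2. Stack: [2]
STORE_FAST z → z=2. Stack: []
LOAD_FAST i → push 2. Stack: [2]
LOAD_CONST → push 1. Stack: [2, 1]
BINARY_OP + → 2 + 1 = 3. Stack: [3]
STORE_FAST i → i=3. Stack: []
LOAD_FAST i → push 3. Stack: [3]
LOAD_CONST → push 3. Stack: [3, 3]
COMPARE_OP bool(<) → 3 vs 3 = False. Stack: [False]
POP_JUMP_IF_FALSE → pop False; jump. Stack: []
LOAD_FAST z → push 2. Stack: [2]
RETURN_VALUE → return 2.

2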